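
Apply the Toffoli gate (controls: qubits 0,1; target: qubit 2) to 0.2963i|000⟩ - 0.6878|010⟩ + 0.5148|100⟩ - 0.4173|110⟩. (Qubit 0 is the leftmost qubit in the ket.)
0.2963i|000⟩ - 0.6878|010⟩ + 0.5148|100⟩ - 0.4173|111⟩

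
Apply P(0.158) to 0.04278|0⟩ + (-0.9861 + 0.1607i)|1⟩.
0.04278|0⟩ + (-0.9991 + 0.003542i)|1⟩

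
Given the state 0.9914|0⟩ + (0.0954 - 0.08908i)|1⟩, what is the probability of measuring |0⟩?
0.9829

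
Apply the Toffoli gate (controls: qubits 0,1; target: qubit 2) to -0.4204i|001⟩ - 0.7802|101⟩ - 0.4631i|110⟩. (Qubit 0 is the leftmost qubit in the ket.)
-0.4204i|001⟩ - 0.7802|101⟩ - 0.4631i|111⟩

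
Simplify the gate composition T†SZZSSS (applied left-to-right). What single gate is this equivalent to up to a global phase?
T†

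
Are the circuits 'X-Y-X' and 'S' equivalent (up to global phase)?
No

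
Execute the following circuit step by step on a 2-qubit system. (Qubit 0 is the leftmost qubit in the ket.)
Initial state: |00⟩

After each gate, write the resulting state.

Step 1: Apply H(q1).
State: 1/√2|00⟩ + 1/√2|01⟩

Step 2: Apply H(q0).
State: 1/2|00⟩ + 1/2|01⟩ + 1/2|10⟩ + 1/2|11⟩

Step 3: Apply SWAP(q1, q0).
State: 1/2|00⟩ + 1/2|01⟩ + 1/2|10⟩ + 1/2|11⟩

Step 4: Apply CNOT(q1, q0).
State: 1/2|00⟩ + 1/2|01⟩ + 1/2|10⟩ + 1/2|11⟩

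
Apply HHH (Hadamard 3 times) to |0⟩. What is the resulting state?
1/√2|0⟩ + 1/√2|1⟩

H² = I, so H^3 = H: a single Hadamard. With (a, b) = (1, 0), H gives ((a + b)/√2, (a − b)/√2) = (1/√2, 1/√2).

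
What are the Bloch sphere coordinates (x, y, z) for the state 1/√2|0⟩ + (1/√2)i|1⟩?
(0, 1, 0)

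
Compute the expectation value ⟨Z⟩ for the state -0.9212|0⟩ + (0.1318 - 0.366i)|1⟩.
0.6973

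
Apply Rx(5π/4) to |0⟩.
-0.3827|0⟩ - 0.9239i|1⟩

Rx(5π/4) = [[cos(θ/2), −i·sin(θ/2)], [−i·sin(θ/2), cos(θ/2)]]; θ = 5π/4, cos(θ/2) ≈ -0.382683, sin(θ/2) ≈ 0.92388.
With a = amp(|0⟩) = 1 and b = amp(|1⟩) = 0:
new amp(|0⟩) = (-0.382683)·a + (-0.92388i)·b = -0.3827
new amp(|1⟩) = (-0.92388i)·a + (-0.382683)·b = -0.9239i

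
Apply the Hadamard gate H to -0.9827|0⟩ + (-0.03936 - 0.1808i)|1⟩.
(-0.7227 - 0.1278i)|0⟩ + (-0.667 + 0.1278i)|1⟩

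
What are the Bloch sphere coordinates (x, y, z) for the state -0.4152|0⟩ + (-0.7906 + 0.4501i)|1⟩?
(0.6565, -0.3738, -0.6552)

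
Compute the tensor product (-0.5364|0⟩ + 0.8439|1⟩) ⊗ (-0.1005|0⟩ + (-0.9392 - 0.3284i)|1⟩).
0.05391|00⟩ + (0.5038 + 0.1762i)|01⟩ - 0.08481|10⟩ + (-0.7926 - 0.2771i)|11⟩

amp(|b₁b₂…⟩) = product of the factor amplitudes for bits b₁, b₂, …; only kets whose every factor amplitude is nonzero survive.
|00⟩: (-0.5364)(-0.1005) = 0.05391
|01⟩: (-0.5364)(-0.9392 - 0.3284i) = (0.5038 + 0.1762i)
|10⟩: (0.8439)(-0.1005) = -0.08481
|11⟩: (0.8439)(-0.9392 - 0.3284i) = (-0.7926 - 0.2771i)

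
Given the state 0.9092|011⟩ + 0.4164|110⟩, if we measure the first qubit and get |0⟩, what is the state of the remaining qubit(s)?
|11⟩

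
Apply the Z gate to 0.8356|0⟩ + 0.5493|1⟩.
0.8356|0⟩ - 0.5493|1⟩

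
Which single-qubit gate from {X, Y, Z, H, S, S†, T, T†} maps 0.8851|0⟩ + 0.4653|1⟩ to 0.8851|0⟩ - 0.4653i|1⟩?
S†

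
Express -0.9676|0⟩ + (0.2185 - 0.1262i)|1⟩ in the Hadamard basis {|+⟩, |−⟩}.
(-0.5297 - 0.08924i)|+⟩ + (-0.8387 + 0.08924i)|−⟩

With |ψ⟩ = α|0⟩ + β|1⟩, the Hadamard-basis coefficients are ⟨+|ψ⟩ = (α + β)/√2 and ⟨−|ψ⟩ = (α − β)/√2.
Here α = -0.9676, β = (0.2185 - 0.1262i): (α + β)/√2 = (-0.5297 - 0.08924i), (α − β)/√2 = (-0.8387 + 0.08924i).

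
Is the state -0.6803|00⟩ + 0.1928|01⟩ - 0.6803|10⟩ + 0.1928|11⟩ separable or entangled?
Separable

Writing the state as a|00⟩ + b|01⟩ + c|10⟩ + d|11⟩, it is a product state iff ad − bc = 0.
Here (a, b, c, d) = (-0.6803, 0.1928, -0.6803, 0.1928): ad − bc = (-0.6803)(0.1928) − (0.1928)(-0.6803) = 0, so the state is separable.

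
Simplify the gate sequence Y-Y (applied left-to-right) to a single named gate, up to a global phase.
I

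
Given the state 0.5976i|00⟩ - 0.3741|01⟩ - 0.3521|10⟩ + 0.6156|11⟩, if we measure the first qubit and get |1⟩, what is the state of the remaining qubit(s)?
-0.4965|0⟩ + 0.868|1⟩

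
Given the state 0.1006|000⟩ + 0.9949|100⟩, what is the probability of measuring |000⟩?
0.01012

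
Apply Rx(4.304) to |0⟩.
-0.549|0⟩ - 0.8358i|1⟩

Rx(4.304) = [[cos(θ/2), −i·sin(θ/2)], [−i·sin(θ/2), cos(θ/2)]]; θ = 4.304, cos(θ/2) ≈ -0.54903, sin(θ/2) ≈ 0.835802.
With a = amp(|0⟩) = 1 and b = amp(|1⟩) = 0:
new amp(|0⟩) = (-0.54903)·a + (-0.835802i)·b = -0.549
new amp(|1⟩) = (-0.835802i)·a + (-0.54903)·b = -0.8358i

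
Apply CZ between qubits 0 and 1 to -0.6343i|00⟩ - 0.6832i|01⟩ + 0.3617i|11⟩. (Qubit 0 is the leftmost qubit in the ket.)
-0.6343i|00⟩ - 0.6832i|01⟩ - 0.3617i|11⟩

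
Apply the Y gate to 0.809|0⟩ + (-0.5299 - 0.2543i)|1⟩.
(-0.2543 + 0.5299i)|0⟩ + 0.809i|1⟩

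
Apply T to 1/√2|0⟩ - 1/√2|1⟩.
1/√2|0⟩ + (-1/2 - (1/2)i)|1⟩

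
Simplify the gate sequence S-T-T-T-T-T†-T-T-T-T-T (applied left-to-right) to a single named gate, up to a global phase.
S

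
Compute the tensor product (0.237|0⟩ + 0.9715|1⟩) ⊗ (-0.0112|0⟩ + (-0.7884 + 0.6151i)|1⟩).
-0.002654|00⟩ + (-0.1869 + 0.1458i)|01⟩ - 0.01088|10⟩ + (-0.7659 + 0.5976i)|11⟩

amp(|b₁b₂…⟩) = product of the factor amplitudes for bits b₁, b₂, …; only kets whose every factor amplitude is nonzero survive.
|00⟩: (0.237)(-0.0112) = -0.002654
|01⟩: (0.237)(-0.7884 + 0.6151i) = (-0.1869 + 0.1458i)
|10⟩: (0.9715)(-0.0112) = -0.01088
|11⟩: (0.9715)(-0.7884 + 0.6151i) = (-0.7659 + 0.5976i)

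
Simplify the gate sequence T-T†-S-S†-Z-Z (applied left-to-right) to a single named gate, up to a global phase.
I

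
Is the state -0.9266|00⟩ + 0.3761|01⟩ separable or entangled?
Separable

Writing the state as a|00⟩ + b|01⟩ + c|10⟩ + d|11⟩, it is a product state iff ad − bc = 0.
Here (a, b, c, d) = (-0.9266, 0.3761, 0, 0): ad − bc = (-0.9266)(0) − (0.3761)(0) = 0, so the state is separable.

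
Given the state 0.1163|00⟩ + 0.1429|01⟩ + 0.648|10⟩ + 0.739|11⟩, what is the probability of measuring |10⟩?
0.4199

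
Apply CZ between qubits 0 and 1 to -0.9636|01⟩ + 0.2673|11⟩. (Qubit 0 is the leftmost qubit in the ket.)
-0.9636|01⟩ - 0.2673|11⟩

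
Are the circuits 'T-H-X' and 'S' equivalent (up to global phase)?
No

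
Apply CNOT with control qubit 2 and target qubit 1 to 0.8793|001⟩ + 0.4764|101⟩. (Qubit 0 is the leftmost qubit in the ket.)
0.8793|011⟩ + 0.4764|111⟩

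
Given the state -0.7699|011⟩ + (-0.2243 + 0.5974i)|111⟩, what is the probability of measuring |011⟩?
0.5927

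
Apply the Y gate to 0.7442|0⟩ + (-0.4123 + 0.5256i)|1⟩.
(0.5256 + 0.4123i)|0⟩ + 0.7442i|1⟩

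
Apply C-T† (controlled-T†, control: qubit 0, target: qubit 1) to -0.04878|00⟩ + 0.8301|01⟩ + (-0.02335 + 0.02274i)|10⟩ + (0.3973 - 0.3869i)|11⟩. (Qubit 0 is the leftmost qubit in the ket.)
-0.04878|00⟩ + 0.8301|01⟩ + (-0.02335 + 0.02274i)|10⟩ + (0.007354 - 0.5545i)|11⟩

C-T† leaves the control-|0⟩ kets |00⟩, |01⟩ unchanged and applies T† to qubit 1 on the control-|1⟩ pair (|10⟩, |11⟩).
T† = [[1, 0], [0, (1/√2 - (1/√2)i)]].
With a = amp(|10⟩) = (-0.02335 + 0.02274i) and b = amp(|11⟩) = (0.3973 - 0.3869i):
new amp(|10⟩) = (1)·a = (-0.02335 + 0.02274i)
new amp(|11⟩) = (1/√2 - (1/√2)i)·b = (0.007354 - 0.5545i)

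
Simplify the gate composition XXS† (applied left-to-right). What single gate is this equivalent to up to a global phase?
S†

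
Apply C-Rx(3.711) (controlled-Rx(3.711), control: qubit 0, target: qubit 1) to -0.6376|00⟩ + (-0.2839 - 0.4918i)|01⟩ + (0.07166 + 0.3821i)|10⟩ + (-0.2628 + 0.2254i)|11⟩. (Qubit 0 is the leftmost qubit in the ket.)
-0.6376|00⟩ + (-0.2839 - 0.4918i)|01⟩ + (0.1962 + 0.1449i)|10⟩ + (0.4405 - 0.1321i)|11⟩

C-Rx(3.711) leaves the control-|0⟩ kets |00⟩, |01⟩ unchanged and applies Rx(3.711) to qubit 1 on the control-|1⟩ pair (|10⟩, |11⟩).
Rx(3.711) = [[cos(θ/2), −i·sin(θ/2)], [−i·sin(θ/2), cos(θ/2)]]; θ = 3.711, cos(θ/2) ≈ -0.280873, sin(θ/2) ≈ 0.959745.
With a = amp(|10⟩) = (0.07166 + 0.3821i) and b = amp(|11⟩) = (-0.2628 + 0.2254i):
new amp(|10⟩) = (-0.280873)·a + (-0.959745i)·b = (0.1962 + 0.1449i)
new amp(|11⟩) = (-0.959745i)·a + (-0.280873)·b = (0.4405 - 0.1321i)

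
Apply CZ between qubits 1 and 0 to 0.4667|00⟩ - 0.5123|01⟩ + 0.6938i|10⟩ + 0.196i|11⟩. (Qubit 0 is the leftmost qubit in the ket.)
0.4667|00⟩ - 0.5123|01⟩ + 0.6938i|10⟩ - 0.196i|11⟩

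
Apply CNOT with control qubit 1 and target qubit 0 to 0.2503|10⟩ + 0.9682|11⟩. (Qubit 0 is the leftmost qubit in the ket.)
0.9682|01⟩ + 0.2503|10⟩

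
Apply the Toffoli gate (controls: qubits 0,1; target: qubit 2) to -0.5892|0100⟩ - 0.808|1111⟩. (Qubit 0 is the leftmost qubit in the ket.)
-0.5892|0100⟩ - 0.808|1101⟩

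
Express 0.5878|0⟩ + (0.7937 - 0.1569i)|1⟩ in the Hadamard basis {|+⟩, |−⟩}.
(0.9769 - 0.1109i)|+⟩ + (-0.1456 + 0.1109i)|−⟩

With |ψ⟩ = α|0⟩ + β|1⟩, the Hadamard-basis coefficients are ⟨+|ψ⟩ = (α + β)/√2 and ⟨−|ψ⟩ = (α − β)/√2.
Here α = 0.5878, β = (0.7937 - 0.1569i): (α + β)/√2 = (0.9769 - 0.1109i), (α − β)/√2 = (-0.1456 + 0.1109i).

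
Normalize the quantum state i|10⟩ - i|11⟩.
(1/√2)i|10⟩ - (1/√2)i|11⟩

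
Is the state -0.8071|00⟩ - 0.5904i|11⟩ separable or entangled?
Entangled

Writing the state as a|00⟩ + b|01⟩ + c|10⟩ + d|11⟩, it is a product state iff ad − bc = 0.
Here (a, b, c, d) = (-0.8071, 0, 0, -0.5904i): ad − bc = (-0.8071)(-0.5904i) − (0)(0) = 0.4765i ≠ 0, so the state is entangled.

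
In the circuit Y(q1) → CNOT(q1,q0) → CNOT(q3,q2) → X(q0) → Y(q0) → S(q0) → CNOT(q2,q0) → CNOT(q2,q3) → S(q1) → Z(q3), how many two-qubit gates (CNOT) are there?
4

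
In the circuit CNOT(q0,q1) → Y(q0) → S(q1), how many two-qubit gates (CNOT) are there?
1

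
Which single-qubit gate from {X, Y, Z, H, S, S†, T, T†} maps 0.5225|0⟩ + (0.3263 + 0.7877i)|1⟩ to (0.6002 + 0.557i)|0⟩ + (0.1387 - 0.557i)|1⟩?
H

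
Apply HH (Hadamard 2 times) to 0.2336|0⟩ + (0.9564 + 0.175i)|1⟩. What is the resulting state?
0.2336|0⟩ + (0.9564 + 0.175i)|1⟩

H² = I, so an even number of Hadamards cancels: H^2 = I and the state is unchanged.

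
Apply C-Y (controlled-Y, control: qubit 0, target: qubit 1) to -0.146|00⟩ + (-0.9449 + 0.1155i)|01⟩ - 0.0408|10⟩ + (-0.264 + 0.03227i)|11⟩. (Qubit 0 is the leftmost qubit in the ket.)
-0.146|00⟩ + (-0.9449 + 0.1155i)|01⟩ + (0.03227 + 0.264i)|10⟩ - 0.0408i|11⟩

C-Y leaves the control-|0⟩ kets |00⟩, |01⟩ unchanged and applies Y to qubit 1 on the control-|1⟩ pair (|10⟩, |11⟩).
Y = [[0, -i], [i, 0]].
With a = amp(|10⟩) = -0.0408 and b = amp(|11⟩) = (-0.264 + 0.03227i):
new amp(|10⟩) = (-i)·b = (0.03227 + 0.264i)
new amp(|11⟩) = (i)·a = -0.0408i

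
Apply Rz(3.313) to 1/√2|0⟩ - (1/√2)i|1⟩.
(-0.06053 - 0.7045i)|0⟩ + (0.7045 + 0.06053i)|1⟩

Rz(3.313) = [[e^(−iθ/2), 0], [0, e^(iθ/2)]] with e^(±iθ/2) = cos(θ/2) ± i·sin(θ/2); θ = 3.313, cos(θ/2) ≈ -0.0855988, sin(θ/2) ≈ 0.99633.
With a = amp(|0⟩) = 1/√2 and b = amp(|1⟩) = -(1/√2)i:
new amp(|0⟩) = (-0.0855988 - 0.99633i)·a = (-0.06053 - 0.7045i)
new amp(|1⟩) = (-0.0855988 + 0.99633i)·b = (0.7045 + 0.06053i)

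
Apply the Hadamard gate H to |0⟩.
1/√2|0⟩ + 1/√2|1⟩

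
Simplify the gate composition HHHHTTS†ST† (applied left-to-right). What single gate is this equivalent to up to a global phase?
T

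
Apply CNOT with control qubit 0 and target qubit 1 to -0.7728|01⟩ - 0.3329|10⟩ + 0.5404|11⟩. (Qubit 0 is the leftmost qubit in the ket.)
-0.7728|01⟩ + 0.5404|10⟩ - 0.3329|11⟩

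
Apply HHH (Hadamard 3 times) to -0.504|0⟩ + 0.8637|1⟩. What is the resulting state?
0.2543|0⟩ - 0.9671|1⟩

H² = I, so H^3 = H: a single Hadamard. With (a, b) = (-0.504, 0.8637), H gives ((a + b)/√2, (a − b)/√2) = (0.2543, -0.9671).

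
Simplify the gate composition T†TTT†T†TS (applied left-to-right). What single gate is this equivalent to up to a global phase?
S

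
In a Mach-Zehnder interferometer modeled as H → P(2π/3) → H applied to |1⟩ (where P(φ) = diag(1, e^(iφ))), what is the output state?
(0.75 - 0.433i)|0⟩ + (0.25 + 0.433i)|1⟩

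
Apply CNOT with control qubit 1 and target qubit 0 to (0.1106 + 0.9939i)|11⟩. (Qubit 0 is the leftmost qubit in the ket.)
(0.1106 + 0.9939i)|01⟩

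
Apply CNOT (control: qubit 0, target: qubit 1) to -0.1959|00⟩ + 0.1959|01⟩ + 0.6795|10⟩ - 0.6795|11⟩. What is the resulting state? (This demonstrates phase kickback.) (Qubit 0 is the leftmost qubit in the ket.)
-0.1959|00⟩ + 0.1959|01⟩ - 0.6795|10⟩ + 0.6795|11⟩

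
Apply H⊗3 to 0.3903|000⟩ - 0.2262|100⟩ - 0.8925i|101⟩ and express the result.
(0.05802 - 0.3155i)|000⟩ + (0.05802 + 0.3155i)|001⟩ + (0.05802 - 0.3155i)|010⟩ + (0.05802 + 0.3155i)|011⟩ + (0.218 + 0.3155i)|100⟩ + (0.218 - 0.3155i)|101⟩ + (0.218 + 0.3155i)|110⟩ + (0.218 - 0.3155i)|111⟩

H⊗3 gives amp(|y⟩) = (1/2√2) Σ_x (−1)^(x·y) amp(|x⟩), where x·y is the number of positions in which both x and y have a 1.
|000⟩: (0.3903 - 0.2262 - 0.8925i)/(2√2) = (0.05802 - 0.3155i)
|001⟩: (0.3903 - 0.2262 + 0.8925i)/(2√2) = (0.05802 + 0.3155i)
|010⟩: (0.3903 - 0.2262 - 0.8925i)/(2√2) = (0.05802 - 0.3155i)
|011⟩: (0.3903 - 0.2262 + 0.8925i)/(2√2) = (0.05802 + 0.3155i)
|100⟩: (0.3903 + 0.2262 + 0.8925i)/(2√2) = (0.218 + 0.3155i)
|101⟩: (0.3903 + 0.2262 - 0.8925i)/(2√2) = (0.218 - 0.3155i)
|110⟩: (0.3903 + 0.2262 + 0.8925i)/(2√2) = (0.218 + 0.3155i)
|111⟩: (0.3903 + 0.2262 - 0.8925i)/(2√2) = (0.218 - 0.3155i)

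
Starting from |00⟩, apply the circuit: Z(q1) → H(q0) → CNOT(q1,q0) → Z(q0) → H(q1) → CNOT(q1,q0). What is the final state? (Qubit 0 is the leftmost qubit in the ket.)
1/2|00⟩ - 1/2|01⟩ - 1/2|10⟩ + 1/2|11⟩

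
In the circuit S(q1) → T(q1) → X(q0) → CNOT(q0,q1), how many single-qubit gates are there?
3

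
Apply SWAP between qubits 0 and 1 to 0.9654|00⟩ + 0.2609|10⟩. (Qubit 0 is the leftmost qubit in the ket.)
0.9654|00⟩ + 0.2609|01⟩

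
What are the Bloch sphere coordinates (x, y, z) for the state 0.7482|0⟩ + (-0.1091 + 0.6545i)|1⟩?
(-0.1633, 0.9794, 0.1195)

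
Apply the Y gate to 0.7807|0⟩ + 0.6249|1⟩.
-0.6249i|0⟩ + 0.7807i|1⟩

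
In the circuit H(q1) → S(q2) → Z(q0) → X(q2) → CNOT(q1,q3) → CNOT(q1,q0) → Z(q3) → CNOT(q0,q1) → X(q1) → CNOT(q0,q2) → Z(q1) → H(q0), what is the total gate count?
12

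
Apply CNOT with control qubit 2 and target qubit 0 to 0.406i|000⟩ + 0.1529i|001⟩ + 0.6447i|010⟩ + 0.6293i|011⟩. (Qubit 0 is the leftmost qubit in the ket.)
0.406i|000⟩ + 0.6447i|010⟩ + 0.1529i|101⟩ + 0.6293i|111⟩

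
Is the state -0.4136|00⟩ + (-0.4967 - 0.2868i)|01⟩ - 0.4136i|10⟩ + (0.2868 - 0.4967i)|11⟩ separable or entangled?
Separable

Writing the state as a|00⟩ + b|01⟩ + c|10⟩ + d|11⟩, it is a product state iff ad − bc = 0.
Here (a, b, c, d) = (-0.4136, (-0.4967 - 0.2868i), -0.4136i, (0.2868 - 0.4967i)): ad − bc = (-0.4136)(0.2868 - 0.4967i) − (-0.4967 - 0.2868i)(-0.4136i) = 0, so the state is separable.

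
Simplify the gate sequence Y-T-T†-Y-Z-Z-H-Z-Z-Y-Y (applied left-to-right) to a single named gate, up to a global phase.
H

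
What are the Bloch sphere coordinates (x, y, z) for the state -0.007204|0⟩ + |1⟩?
(-0.01441, 0, -0.9999)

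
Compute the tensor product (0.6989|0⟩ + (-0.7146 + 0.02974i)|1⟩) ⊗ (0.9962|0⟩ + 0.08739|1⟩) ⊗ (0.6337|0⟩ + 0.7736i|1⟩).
0.4412|000⟩ + 0.5386i|001⟩ + 0.0387|010⟩ + 0.04725i|011⟩ + (-0.4511 + 0.01877i)|100⟩ + (-0.02292 - 0.5507i)|101⟩ + (-0.03957 + 0.001647i)|110⟩ + (-0.002011 - 0.04831i)|111⟩

amp(|b₁b₂…⟩) = product of the factor amplitudes for bits b₁, b₂, …; only kets whose every factor amplitude is nonzero survive.
|000⟩: (0.6989)(0.9962)(0.6337) = 0.4412
|001⟩: (0.6989)(0.9962)(0.7736i) = 0.5386i
|010⟩: (0.6989)(0.08739)(0.6337) = 0.0387
|011⟩: (0.6989)(0.08739)(0.7736i) = 0.04725i
|100⟩: (-0.7146 + 0.02974i)(0.9962)(0.6337) = (-0.4511 + 0.01877i)
|101⟩: (-0.7146 + 0.02974i)(0.9962)(0.7736i) = (-0.02292 - 0.5507i)
|110⟩: (-0.7146 + 0.02974i)(0.08739)(0.6337) = (-0.03957 + 0.001647i)
|111⟩: (-0.7146 + 0.02974i)(0.08739)(0.7736i) = (-0.002011 - 0.04831i)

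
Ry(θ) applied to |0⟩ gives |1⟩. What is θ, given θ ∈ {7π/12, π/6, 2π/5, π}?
π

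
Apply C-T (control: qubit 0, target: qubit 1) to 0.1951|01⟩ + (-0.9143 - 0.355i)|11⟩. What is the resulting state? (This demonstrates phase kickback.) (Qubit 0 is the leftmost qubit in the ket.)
0.1951|01⟩ + (-0.3955 - 0.8975i)|11⟩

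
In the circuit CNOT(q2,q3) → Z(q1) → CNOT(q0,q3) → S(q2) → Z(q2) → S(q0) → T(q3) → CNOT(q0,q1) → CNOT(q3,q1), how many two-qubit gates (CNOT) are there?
4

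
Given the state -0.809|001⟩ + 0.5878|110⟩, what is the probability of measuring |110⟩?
0.3455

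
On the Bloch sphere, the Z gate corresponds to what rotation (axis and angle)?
Rotation by π around the z-axis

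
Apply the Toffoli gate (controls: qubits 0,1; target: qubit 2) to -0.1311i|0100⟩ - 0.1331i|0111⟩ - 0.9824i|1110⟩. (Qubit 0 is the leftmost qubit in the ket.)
-0.1311i|0100⟩ - 0.1331i|0111⟩ - 0.9824i|1100⟩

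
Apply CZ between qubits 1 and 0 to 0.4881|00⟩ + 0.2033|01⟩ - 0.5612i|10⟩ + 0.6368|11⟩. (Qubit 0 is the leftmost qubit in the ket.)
0.4881|00⟩ + 0.2033|01⟩ - 0.5612i|10⟩ - 0.6368|11⟩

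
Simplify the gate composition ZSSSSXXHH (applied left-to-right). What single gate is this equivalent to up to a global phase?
Z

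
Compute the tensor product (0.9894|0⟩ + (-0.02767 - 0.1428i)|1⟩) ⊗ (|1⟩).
0.9894|01⟩ + (-0.02767 - 0.1428i)|11⟩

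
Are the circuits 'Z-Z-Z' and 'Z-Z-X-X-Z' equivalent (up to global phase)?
Yes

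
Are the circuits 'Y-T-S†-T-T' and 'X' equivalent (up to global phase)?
No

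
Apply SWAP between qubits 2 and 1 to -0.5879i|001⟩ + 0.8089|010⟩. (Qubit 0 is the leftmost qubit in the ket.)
0.8089|001⟩ - 0.5879i|010⟩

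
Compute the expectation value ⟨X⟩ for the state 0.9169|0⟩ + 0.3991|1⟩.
0.7319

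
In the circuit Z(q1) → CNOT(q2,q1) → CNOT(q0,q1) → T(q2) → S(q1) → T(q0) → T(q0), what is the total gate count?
7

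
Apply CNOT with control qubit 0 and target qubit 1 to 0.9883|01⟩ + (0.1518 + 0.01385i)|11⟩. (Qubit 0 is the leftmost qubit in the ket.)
0.9883|01⟩ + (0.1518 + 0.01385i)|10⟩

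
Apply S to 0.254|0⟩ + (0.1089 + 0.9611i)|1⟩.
0.254|0⟩ + (-0.9611 + 0.1089i)|1⟩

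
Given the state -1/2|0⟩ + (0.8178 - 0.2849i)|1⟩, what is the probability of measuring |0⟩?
1/4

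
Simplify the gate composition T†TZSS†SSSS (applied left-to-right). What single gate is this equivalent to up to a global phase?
Z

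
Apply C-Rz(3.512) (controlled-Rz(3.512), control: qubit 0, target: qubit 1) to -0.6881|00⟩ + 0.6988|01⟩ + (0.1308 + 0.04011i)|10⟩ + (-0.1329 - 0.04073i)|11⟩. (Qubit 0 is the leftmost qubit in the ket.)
-0.6881|00⟩ + 0.6988|01⟩ + (0.01534 - 0.1359i)|10⟩ + (0.06451 - 0.1231i)|11⟩

C-Rz(3.512) leaves the control-|0⟩ kets |00⟩, |01⟩ unchanged and applies Rz(3.512) to qubit 1 on the control-|1⟩ pair (|10⟩, |11⟩).
Rz(3.512) = [[e^(−iθ/2), 0], [0, e^(iθ/2)]] with e^(±iθ/2) = cos(θ/2) ± i·sin(θ/2); θ = 3.512, cos(θ/2) ≈ -0.184147, sin(θ/2) ≈ 0.982899.
With a = amp(|10⟩) = (0.1308 + 0.04011i) and b = amp(|11⟩) = (-0.1329 - 0.04073i):
new amp(|10⟩) = (-0.184147 - 0.982899i)·a = (0.01534 - 0.1359i)
new amp(|11⟩) = (-0.184147 + 0.982899i)·b = (0.06451 - 0.1231i)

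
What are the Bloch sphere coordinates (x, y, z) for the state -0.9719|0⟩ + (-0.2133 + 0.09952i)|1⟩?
(0.4146, -0.1934, 0.8892)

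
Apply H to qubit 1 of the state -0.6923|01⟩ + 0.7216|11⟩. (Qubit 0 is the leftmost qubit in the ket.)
-0.4895|00⟩ + 0.4895|01⟩ + 0.5102|10⟩ - 0.5102|11⟩

H on qubit 1 mixes each pair of kets that differ only in qubit 1: amplitudes (a, b) of (|…0…⟩, |…1…⟩) become ((a + b)/√2, (a − b)/√2). Kets absent from the input have amplitude 0.
(|00⟩, |01⟩): (a, b) = (0, -0.6923) → (-0.4895, 0.4895)
(|10⟩, |11⟩): (a, b) = (0, 0.7216) → (0.5102, -0.5102)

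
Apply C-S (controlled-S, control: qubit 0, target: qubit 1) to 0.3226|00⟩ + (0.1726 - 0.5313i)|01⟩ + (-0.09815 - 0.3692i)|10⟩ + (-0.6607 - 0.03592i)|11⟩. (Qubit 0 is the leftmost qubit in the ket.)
0.3226|00⟩ + (0.1726 - 0.5313i)|01⟩ + (-0.09815 - 0.3692i)|10⟩ + (0.03592 - 0.6607i)|11⟩

C-S leaves the control-|0⟩ kets |00⟩, |01⟩ unchanged and applies S to qubit 1 on the control-|1⟩ pair (|10⟩, |11⟩).
S = [[1, 0], [0, i]].
With a = amp(|10⟩) = (-0.09815 - 0.3692i) and b = amp(|11⟩) = (-0.6607 - 0.03592i):
new amp(|10⟩) = (1)·a = (-0.09815 - 0.3692i)
new amp(|11⟩) = (i)·b = (0.03592 - 0.6607i)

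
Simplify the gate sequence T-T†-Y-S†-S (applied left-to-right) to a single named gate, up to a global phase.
Y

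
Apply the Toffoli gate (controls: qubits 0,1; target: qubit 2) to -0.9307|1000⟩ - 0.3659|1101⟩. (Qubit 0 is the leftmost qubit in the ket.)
-0.9307|1000⟩ - 0.3659|1111⟩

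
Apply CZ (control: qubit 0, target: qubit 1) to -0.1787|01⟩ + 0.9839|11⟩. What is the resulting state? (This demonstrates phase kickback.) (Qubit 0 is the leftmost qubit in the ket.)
-0.1787|01⟩ - 0.9839|11⟩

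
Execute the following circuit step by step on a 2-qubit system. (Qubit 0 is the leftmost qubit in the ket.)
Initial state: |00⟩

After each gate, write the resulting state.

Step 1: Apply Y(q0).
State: i|10⟩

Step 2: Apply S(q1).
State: i|10⟩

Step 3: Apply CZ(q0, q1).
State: i|10⟩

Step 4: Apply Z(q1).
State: i|10⟩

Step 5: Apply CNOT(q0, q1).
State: i|11⟩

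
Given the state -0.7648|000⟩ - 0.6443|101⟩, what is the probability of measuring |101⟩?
0.4151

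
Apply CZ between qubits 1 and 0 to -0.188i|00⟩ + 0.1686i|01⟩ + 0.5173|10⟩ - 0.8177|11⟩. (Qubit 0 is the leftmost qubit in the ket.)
-0.188i|00⟩ + 0.1686i|01⟩ + 0.5173|10⟩ + 0.8177|11⟩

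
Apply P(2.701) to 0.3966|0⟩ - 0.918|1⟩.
0.3966|0⟩ + (0.8303 - 0.3915i)|1⟩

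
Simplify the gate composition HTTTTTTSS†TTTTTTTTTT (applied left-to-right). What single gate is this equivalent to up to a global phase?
H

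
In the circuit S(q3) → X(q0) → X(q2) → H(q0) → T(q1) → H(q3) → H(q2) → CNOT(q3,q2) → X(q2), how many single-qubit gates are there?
8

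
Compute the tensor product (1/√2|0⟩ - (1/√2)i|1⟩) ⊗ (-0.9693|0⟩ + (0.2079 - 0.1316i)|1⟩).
-0.6854|00⟩ + (0.147 - 0.09306i)|01⟩ + 0.6854i|10⟩ + (-0.09306 - 0.147i)|11⟩

amp(|b₁b₂…⟩) = product of the factor amplitudes for bits b₁, b₂, …; only kets whose every factor amplitude is nonzero survive.
|00⟩: (1/√2)(-0.9693) = -0.6854
|01⟩: (1/√2)(0.2079 - 0.1316i) = (0.147 - 0.09306i)
|10⟩: (-(1/√2)i)(-0.9693) = 0.6854i
|11⟩: (-(1/√2)i)(0.2079 - 0.1316i) = (-0.09306 - 0.147i)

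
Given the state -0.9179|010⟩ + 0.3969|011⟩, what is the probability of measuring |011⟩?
0.1575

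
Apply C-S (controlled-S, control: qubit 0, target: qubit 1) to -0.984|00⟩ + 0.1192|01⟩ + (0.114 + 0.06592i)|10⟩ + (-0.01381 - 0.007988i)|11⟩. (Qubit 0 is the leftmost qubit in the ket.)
-0.984|00⟩ + 0.1192|01⟩ + (0.114 + 0.06592i)|10⟩ + (0.007988 - 0.01381i)|11⟩

C-S leaves the control-|0⟩ kets |00⟩, |01⟩ unchanged and applies S to qubit 1 on the control-|1⟩ pair (|10⟩, |11⟩).
S = [[1, 0], [0, i]].
With a = amp(|10⟩) = (0.114 + 0.06592i) and b = amp(|11⟩) = (-0.01381 - 0.007988i):
new amp(|10⟩) = (1)·a = (0.114 + 0.06592i)
new amp(|11⟩) = (i)·b = (0.007988 - 0.01381i)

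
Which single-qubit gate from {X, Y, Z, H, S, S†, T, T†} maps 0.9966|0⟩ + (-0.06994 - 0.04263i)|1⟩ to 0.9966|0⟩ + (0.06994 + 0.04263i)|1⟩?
Z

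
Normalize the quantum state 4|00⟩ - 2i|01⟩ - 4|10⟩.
0.6667|00⟩ - 0.3333i|01⟩ - 0.6667|10⟩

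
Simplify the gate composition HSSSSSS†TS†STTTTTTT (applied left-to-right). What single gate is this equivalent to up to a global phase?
H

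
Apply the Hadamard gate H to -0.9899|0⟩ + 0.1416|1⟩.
-0.5998|0⟩ - 0.8001|1⟩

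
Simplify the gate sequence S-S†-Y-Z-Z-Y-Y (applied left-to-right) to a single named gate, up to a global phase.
Y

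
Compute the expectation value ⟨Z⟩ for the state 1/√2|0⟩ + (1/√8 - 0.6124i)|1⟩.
-0.00003376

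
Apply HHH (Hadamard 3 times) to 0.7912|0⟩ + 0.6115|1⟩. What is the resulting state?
0.9919|0⟩ + 0.1271|1⟩

H² = I, so H^3 = H: a single Hadamard. With (a, b) = (0.7912, 0.6115), H gives ((a + b)/√2, (a − b)/√2) = (0.9919, 0.1271).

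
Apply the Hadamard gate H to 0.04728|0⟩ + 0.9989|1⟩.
0.7398|0⟩ - 0.6729|1⟩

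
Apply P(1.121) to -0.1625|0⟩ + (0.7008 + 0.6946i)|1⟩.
-0.1625|0⟩ + (-0.3208 + 0.9331i)|1⟩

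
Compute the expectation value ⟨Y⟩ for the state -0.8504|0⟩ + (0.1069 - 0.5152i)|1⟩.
0.8763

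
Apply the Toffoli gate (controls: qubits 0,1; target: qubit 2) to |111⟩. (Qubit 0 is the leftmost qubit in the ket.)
|110⟩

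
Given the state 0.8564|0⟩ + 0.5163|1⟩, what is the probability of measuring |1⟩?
0.2666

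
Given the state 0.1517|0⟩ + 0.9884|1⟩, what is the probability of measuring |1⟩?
0.9769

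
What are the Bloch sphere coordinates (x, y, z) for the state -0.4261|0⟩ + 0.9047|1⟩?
(-0.771, 0, -0.6369)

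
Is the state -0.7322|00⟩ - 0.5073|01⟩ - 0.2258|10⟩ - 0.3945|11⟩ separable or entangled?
Entangled

Writing the state as a|00⟩ + b|01⟩ + c|10⟩ + d|11⟩, it is a product state iff ad − bc = 0.
Here (a, b, c, d) = (-0.7322, -0.5073, -0.2258, -0.3945): ad − bc = (-0.7322)(-0.3945) − (-0.5073)(-0.2258) = 0.1743 ≠ 0, so the state is entangled.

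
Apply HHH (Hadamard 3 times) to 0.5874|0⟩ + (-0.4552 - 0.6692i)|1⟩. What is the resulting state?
(0.09348 - 0.4732i)|0⟩ + (0.7372 + 0.4732i)|1⟩

H² = I, so H^3 = H: a single Hadamard. With (a, b) = (0.5874, (-0.4552 - 0.6692i)), H gives ((a + b)/√2, (a − b)/√2) = ((0.09348 - 0.4732i), (0.7372 + 0.4732i)).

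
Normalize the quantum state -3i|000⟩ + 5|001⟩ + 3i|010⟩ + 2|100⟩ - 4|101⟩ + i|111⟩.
-0.375i|000⟩ + 0.625|001⟩ + 0.375i|010⟩ + 0.25|100⟩ - 1/2|101⟩ + 0.125i|111⟩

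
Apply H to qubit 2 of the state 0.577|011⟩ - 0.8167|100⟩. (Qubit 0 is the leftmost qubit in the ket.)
0.408|010⟩ - 0.408|011⟩ - 0.5775|100⟩ - 0.5775|101⟩

H on qubit 2 mixes each pair of kets that differ only in qubit 2: amplitudes (a, b) of (|…0…⟩, |…1…⟩) become ((a + b)/√2, (a − b)/√2). Kets absent from the input have amplitude 0.
(|010⟩, |011⟩): (a, b) = (0, 0.577) → (0.408, -0.408)
(|100⟩, |101⟩): (a, b) = (-0.8167, 0) → (-0.5775, -0.5775)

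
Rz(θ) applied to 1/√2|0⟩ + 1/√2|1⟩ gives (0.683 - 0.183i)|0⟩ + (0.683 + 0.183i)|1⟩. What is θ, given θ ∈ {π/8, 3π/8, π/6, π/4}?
π/6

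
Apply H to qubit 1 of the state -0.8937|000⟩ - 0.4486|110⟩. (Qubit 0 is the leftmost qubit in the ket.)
-0.6319|000⟩ - 0.6319|010⟩ - 0.3172|100⟩ + 0.3172|110⟩

H on qubit 1 mixes each pair of kets that differ only in qubit 1: amplitudes (a, b) of (|…0…⟩, |…1…⟩) become ((a + b)/√2, (a − b)/√2). Kets absent from the input have amplitude 0.
(|000⟩, |010⟩): (a, b) = (-0.8937, 0) → (-0.6319, -0.6319)
(|100⟩, |110⟩): (a, b) = (0, -0.4486) → (-0.3172, 0.3172)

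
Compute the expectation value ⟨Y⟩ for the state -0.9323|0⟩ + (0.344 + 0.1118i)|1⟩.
-0.2085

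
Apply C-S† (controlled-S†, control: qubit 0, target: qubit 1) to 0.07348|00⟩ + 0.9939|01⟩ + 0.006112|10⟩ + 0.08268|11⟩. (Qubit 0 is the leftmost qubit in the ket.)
0.07348|00⟩ + 0.9939|01⟩ + 0.006112|10⟩ - 0.08268i|11⟩

C-S† leaves the control-|0⟩ kets |00⟩, |01⟩ unchanged and applies S† to qubit 1 on the control-|1⟩ pair (|10⟩, |11⟩).
S† = [[1, 0], [0, -i]].
With a = amp(|10⟩) = 0.006112 and b = amp(|11⟩) = 0.08268:
new amp(|10⟩) = (1)·a = 0.006112
new amp(|11⟩) = (-i)·b = -0.08268i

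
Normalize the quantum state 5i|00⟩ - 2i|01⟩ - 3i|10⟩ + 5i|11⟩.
0.6299i|00⟩ - 0.252i|01⟩ - (1/√7)i|10⟩ + 0.6299i|11⟩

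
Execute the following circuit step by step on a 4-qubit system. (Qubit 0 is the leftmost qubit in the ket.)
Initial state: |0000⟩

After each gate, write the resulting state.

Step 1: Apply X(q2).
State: |0010⟩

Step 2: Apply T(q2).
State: (1/√2 + (1/√2)i)|0010⟩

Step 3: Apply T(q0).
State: (1/√2 + (1/√2)i)|0010⟩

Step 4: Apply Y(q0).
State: (-1/√2 + (1/√2)i)|1010⟩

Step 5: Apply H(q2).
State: (-1/2 + (1/2)i)|1000⟩ + (1/2 - (1/2)i)|1010⟩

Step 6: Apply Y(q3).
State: (-1/2 - (1/2)i)|1001⟩ + (1/2 + (1/2)i)|1011⟩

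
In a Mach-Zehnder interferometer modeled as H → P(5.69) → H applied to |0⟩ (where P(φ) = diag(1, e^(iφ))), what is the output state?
(0.9146 - 0.2795i)|0⟩ + (0.08542 + 0.2795i)|1⟩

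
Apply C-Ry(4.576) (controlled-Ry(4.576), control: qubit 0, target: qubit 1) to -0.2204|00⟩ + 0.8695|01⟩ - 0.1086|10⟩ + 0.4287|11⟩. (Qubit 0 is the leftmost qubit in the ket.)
-0.2204|00⟩ + 0.8695|01⟩ - 0.2517|10⟩ - 0.3636|11⟩

C-Ry(4.576) leaves the control-|0⟩ kets |00⟩, |01⟩ unchanged and applies Ry(4.576) to qubit 1 on the control-|1⟩ pair (|10⟩, |11⟩).
Ry(4.576) = [[cos(θ/2), −sin(θ/2)], [sin(θ/2), cos(θ/2)]]; θ = 4.576, cos(θ/2) ≈ -0.65728, sin(θ/2) ≈ 0.753647.
With a = amp(|10⟩) = -0.1086 and b = amp(|11⟩) = 0.4287:
new amp(|10⟩) = (-0.65728)·a + (-0.753647)·b = -0.2517
new amp(|11⟩) = (0.753647)·a + (-0.65728)·b = -0.3636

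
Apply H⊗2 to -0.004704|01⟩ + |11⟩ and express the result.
0.4976|00⟩ - 0.4976|01⟩ - 0.5024|10⟩ + 0.5024|11⟩

H⊗2 gives amp(|y⟩) = (1/2) Σ_x (−1)^(x·y) amp(|x⟩), where x·y is the number of positions in which both x and y have a 1.
|00⟩: (-0.004704 + 1)/2 = 0.4976
|01⟩: (0.004704 - 1)/2 = -0.4976
|10⟩: (-0.004704 - 1)/2 = -0.5024
|11⟩: (0.004704 + 1)/2 = 0.5024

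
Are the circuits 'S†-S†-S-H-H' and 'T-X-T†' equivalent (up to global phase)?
No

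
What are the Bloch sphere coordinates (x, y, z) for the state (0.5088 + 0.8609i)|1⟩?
(0, 0, -1)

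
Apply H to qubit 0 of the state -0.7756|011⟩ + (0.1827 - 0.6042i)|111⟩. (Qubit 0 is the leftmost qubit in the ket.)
(-0.4192 - 0.4272i)|011⟩ + (-0.6776 + 0.4272i)|111⟩

H on qubit 0 mixes each pair of kets that differ only in qubit 0: amplitudes (a, b) of (|…0…⟩, |…1…⟩) become ((a + b)/√2, (a − b)/√2). Kets absent from the input have amplitude 0.
(|011⟩, |111⟩): (a, b) = (-0.7756, (0.1827 - 0.6042i)) → ((-0.4192 - 0.4272i), (-0.6776 + 0.4272i))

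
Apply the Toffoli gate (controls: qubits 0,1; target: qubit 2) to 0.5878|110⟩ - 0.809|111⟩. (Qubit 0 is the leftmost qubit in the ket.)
-0.809|110⟩ + 0.5878|111⟩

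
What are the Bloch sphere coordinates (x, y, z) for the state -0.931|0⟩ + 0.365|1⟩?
(-0.6796, 0, 0.7335)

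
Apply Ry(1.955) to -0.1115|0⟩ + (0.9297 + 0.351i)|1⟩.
(-0.8332 - 0.291i)|0⟩ + (0.4273 + 0.1962i)|1⟩

Ry(1.955) = [[cos(θ/2), −sin(θ/2)], [sin(θ/2), cos(θ/2)]]; θ = 1.955, cos(θ/2) ≈ 0.559097, sin(θ/2) ≈ 0.829102.
With a = amp(|0⟩) = -0.1115 and b = amp(|1⟩) = (0.9297 + 0.351i):
new amp(|0⟩) = (0.559097)·a + (-0.829102)·b = (-0.8332 - 0.291i)
new amp(|1⟩) = (0.829102)·a + (0.559097)·b = (0.4273 + 0.1962i)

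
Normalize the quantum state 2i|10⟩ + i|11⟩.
0.8944i|10⟩ + (1/√5)i|11⟩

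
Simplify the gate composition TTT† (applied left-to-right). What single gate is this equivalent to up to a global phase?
T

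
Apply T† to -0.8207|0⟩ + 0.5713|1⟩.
-0.8207|0⟩ + (0.404 - 0.404i)|1⟩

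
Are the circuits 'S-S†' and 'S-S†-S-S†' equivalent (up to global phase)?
Yes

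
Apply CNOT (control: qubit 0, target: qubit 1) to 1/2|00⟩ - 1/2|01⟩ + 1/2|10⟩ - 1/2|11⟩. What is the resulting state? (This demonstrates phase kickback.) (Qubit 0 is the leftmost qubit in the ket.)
1/2|00⟩ - 1/2|01⟩ - 1/2|10⟩ + 1/2|11⟩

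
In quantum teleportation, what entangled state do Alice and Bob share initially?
Bell state |Φ+⟩ = (|00⟩ + |11⟩)/√2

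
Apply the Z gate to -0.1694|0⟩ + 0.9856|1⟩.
-0.1694|0⟩ - 0.9856|1⟩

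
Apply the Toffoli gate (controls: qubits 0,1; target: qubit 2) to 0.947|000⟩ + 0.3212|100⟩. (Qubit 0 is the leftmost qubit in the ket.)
0.947|000⟩ + 0.3212|100⟩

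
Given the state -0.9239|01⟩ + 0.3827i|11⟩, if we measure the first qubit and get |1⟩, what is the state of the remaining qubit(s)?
i|1⟩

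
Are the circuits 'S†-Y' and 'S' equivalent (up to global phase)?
No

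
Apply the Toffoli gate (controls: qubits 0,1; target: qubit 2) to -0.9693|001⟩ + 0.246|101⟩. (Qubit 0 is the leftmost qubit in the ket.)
-0.9693|001⟩ + 0.246|101⟩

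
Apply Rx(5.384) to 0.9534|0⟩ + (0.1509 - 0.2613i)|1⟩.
(-0.9722 - 0.06558i)|0⟩ + (-0.1359 - 0.179i)|1⟩

Rx(5.384) = [[cos(θ/2), −i·sin(θ/2)], [−i·sin(θ/2), cos(θ/2)]]; θ = 5.384, cos(θ/2) ≈ -0.900624, sin(θ/2) ≈ 0.434599.
With a = amp(|0⟩) = 0.9534 and b = amp(|1⟩) = (0.1509 - 0.2613i):
new amp(|0⟩) = (-0.900624)·a + (-0.434599i)·b = (-0.9722 - 0.06558i)
new amp(|1⟩) = (-0.434599i)·a + (-0.900624)·b = (-0.1359 - 0.179i)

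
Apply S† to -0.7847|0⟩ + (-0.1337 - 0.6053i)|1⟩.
-0.7847|0⟩ + (-0.6053 + 0.1337i)|1⟩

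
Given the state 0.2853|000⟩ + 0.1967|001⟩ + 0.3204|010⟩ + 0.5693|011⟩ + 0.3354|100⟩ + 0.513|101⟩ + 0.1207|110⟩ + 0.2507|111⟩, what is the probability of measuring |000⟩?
0.0814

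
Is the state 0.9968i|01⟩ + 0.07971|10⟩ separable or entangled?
Entangled

Writing the state as a|00⟩ + b|01⟩ + c|10⟩ + d|11⟩, it is a product state iff ad − bc = 0.
Here (a, b, c, d) = (0, 0.9968i, 0.07971, 0): ad − bc = (0)(0) − (0.9968i)(0.07971) = -0.07945i ≠ 0, so the state is entangled.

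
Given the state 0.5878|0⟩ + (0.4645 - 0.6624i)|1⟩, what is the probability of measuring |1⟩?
0.6545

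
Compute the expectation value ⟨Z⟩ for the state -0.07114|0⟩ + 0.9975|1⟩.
-0.9899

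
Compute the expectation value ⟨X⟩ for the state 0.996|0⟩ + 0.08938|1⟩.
0.178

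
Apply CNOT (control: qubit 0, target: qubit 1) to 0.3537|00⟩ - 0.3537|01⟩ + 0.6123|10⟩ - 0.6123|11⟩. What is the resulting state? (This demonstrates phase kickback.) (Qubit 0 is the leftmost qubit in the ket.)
0.3537|00⟩ - 0.3537|01⟩ - 0.6123|10⟩ + 0.6123|11⟩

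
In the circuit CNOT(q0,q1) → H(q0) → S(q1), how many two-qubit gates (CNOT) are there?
1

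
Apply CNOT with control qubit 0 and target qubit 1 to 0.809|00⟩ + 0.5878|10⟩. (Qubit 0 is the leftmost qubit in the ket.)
0.809|00⟩ + 0.5878|11⟩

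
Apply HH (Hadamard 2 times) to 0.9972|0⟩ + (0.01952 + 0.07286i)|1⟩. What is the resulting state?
0.9972|0⟩ + (0.01952 + 0.07286i)|1⟩

H² = I, so an even number of Hadamards cancels: H^2 = I and the state is unchanged.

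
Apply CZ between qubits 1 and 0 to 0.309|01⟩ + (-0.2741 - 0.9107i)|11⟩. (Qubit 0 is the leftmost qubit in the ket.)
0.309|01⟩ + (0.2741 + 0.9107i)|11⟩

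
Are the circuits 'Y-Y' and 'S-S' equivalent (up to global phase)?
No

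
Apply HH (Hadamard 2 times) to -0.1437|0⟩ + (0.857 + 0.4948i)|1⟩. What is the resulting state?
-0.1437|0⟩ + (0.857 + 0.4948i)|1⟩

H² = I, so an even number of Hadamards cancels: H^2 = I and the state is unchanged.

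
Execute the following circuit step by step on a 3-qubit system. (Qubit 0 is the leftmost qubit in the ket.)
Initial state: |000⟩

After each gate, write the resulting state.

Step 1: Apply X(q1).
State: |010⟩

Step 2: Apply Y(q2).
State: i|011⟩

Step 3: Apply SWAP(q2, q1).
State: i|011⟩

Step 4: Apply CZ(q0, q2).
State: i|011⟩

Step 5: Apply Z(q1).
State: -i|011⟩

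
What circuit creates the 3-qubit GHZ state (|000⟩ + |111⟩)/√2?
H(q0) → CNOT(q0,q1) → CNOT(q0,q2)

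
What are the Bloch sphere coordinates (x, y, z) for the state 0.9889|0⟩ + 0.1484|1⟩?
(0.2935, 0, 0.9559)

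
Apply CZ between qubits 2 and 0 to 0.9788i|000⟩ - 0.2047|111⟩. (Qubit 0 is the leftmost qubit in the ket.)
0.9788i|000⟩ + 0.2047|111⟩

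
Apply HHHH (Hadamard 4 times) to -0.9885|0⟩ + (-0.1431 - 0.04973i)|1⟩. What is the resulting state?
-0.9885|0⟩ + (-0.1431 - 0.04973i)|1⟩

H² = I, so an even number of Hadamards cancels: H^4 = I and the state is unchanged.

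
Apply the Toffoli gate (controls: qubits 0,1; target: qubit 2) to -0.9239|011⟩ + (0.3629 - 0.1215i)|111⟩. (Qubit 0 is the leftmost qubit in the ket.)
-0.9239|011⟩ + (0.3629 - 0.1215i)|110⟩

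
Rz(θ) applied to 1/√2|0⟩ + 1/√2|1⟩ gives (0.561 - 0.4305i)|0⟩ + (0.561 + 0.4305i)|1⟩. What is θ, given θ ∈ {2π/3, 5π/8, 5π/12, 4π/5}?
5π/12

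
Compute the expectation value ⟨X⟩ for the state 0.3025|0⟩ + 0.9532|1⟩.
0.5767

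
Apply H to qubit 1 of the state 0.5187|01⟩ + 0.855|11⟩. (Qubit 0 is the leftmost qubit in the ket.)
0.3668|00⟩ - 0.3668|01⟩ + 0.6046|10⟩ - 0.6046|11⟩

H on qubit 1 mixes each pair of kets that differ only in qubit 1: amplitudes (a, b) of (|…0…⟩, |…1…⟩) become ((a + b)/√2, (a − b)/√2). Kets absent from the input have amplitude 0.
(|00⟩, |01⟩): (a, b) = (0, 0.5187) → (0.3668, -0.3668)
(|10⟩, |11⟩): (a, b) = (0, 0.855) → (0.6046, -0.6046)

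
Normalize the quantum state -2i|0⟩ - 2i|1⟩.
-(1/√2)i|0⟩ - (1/√2)i|1⟩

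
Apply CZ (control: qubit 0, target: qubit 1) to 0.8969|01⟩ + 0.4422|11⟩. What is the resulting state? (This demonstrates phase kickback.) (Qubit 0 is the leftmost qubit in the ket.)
0.8969|01⟩ - 0.4422|11⟩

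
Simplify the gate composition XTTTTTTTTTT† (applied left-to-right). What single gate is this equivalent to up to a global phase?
X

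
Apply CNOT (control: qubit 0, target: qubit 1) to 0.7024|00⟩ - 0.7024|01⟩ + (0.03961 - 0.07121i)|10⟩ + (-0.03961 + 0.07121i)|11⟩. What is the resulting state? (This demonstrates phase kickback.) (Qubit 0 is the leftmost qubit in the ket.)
0.7024|00⟩ - 0.7024|01⟩ + (-0.03961 + 0.07121i)|10⟩ + (0.03961 - 0.07121i)|11⟩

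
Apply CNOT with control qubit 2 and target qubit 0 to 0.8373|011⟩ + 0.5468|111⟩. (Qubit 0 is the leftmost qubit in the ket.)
0.5468|011⟩ + 0.8373|111⟩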